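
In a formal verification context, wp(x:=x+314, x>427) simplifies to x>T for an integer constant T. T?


Formula: wp(x:=E, P) = P[E/x] (substitute E for x in postcondition)
Step 1: Postcondition: x>427
Step 2: Substitute x+314 for x: x+314>427
Step 3: Solve for x: x > 427-314 = 113

113


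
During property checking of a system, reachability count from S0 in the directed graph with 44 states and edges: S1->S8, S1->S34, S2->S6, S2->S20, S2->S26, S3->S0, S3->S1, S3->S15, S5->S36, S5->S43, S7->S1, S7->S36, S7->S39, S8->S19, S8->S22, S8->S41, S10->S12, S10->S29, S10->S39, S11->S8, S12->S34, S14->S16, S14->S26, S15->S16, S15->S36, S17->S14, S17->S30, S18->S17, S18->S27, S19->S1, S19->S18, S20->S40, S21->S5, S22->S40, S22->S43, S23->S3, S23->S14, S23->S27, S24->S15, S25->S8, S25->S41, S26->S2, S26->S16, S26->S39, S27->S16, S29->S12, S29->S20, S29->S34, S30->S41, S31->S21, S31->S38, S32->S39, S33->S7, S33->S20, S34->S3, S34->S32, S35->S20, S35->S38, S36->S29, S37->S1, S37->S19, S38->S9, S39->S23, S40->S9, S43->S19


BFS from S0:
  layer 0: {S0}
Reachable set: {S0}
Count = 1

1


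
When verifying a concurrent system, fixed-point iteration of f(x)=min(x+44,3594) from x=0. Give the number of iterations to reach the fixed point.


Step 1: x=0, cap=3594, increment=44
Step 2: x grows by 44 each step until capped at 3594; fixed point is x=3594
Step 3: iterations = ceil(3594/44) = 82

82


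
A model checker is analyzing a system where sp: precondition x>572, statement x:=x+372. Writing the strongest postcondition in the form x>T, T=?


Formula: sp(P, x:=E) = exists old_x. (x = E[old_x/x]) AND P[old_x/x] (old_x is the value of x before the assignment; eliminate old_x by solving x = E[old_x/x] for old_x)
Step 1: Precondition P: x>572, i.e. old_x > 572
Step 2: Assignment gives x = old_x + 372, so old_x = x - 372
Step 3: Substitute into P: x - 372 > 572
Step 4: Simplify: x > 572+372 = 944

944


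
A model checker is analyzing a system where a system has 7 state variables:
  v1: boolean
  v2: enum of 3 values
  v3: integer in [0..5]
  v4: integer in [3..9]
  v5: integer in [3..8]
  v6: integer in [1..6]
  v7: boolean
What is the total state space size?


State space = product of domain sizes of all variables.
Domain sizes:
  v1 (boolean): 2
  v2 (enum of 3 values): 3
  v3 (integer in [0..5]): 6
  v4 (integer in [3..9]): 7
  v5 (integer in [3..8]): 6
  v6 (integer in [1..6]): 6
  v7 (boolean): 2
Product = 2 * 3 * 6 * 7 * 6 * 6 * 2 = 18144

18144


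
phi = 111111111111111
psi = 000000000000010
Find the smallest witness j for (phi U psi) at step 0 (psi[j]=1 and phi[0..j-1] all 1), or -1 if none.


(phi U psi) at 0: need smallest j with psi[j]=1 and phi[i]=1 for all i in [0,j).
Scan from step 0:
  step 0: phi=1, psi=0 -> continue
  step 1: phi=1, psi=0 -> continue
  step 2: phi=1, psi=0 -> continue
  step 3: phi=1, psi=0 -> continue
  step 13: psi=1 and phi held for [0,13) -> witness found
Witness step = 13

13


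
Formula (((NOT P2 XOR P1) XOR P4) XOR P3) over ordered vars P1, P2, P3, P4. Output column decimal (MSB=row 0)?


Formula: (((NOT P2 XOR P1) XOR P4) XOR P3) over P1, P2, P3, P4 (16 rows)
Evaluate each row (bits = P1,P2,P3,P4, MSB first):
  row 0 [0000]: (((NOT 0 XOR 0) XOR 0) XOR 0) -> 1
  row 1 [0001]: (((NOT 0 XOR 0) XOR 1) XOR 0) -> 0
  row 2 [0010]: (((NOT 0 XOR 0) XOR 0) XOR 1) -> 0
  row 3 [0011]: (((NOT 0 XOR 0) XOR 1) XOR 1) -> 1
  row 4 [0100]: (((NOT 1 XOR 0) XOR 0) XOR 0) -> 0
  row 5 [0101]: (((NOT 1 XOR 0) XOR 1) XOR 0) -> 1
  row 6 [0110]: (((NOT 1 XOR 0) XOR 0) XOR 1) -> 1
  row 7 [0111]: (((NOT 1 XOR 0) XOR 1) XOR 1) -> 0
  row 8 [1000]: (((NOT 0 XOR 1) XOR 0) XOR 0) -> 0
  row 9 [1001]: (((NOT 0 XOR 1) XOR 1) XOR 0) -> 1
  row 10 [1010]: (((NOT 0 XOR 1) XOR 0) XOR 1) -> 1
  row 11 [1011]: (((NOT 0 XOR 1) XOR 1) XOR 1) -> 0
  row 12 [1100]: (((NOT 1 XOR 1) XOR 0) XOR 0) -> 1
  row 13 [1101]: (((NOT 1 XOR 1) XOR 1) XOR 0) -> 0
  row 14 [1110]: (((NOT 1 XOR 1) XOR 0) XOR 1) -> 0
  row 15 [1111]: (((NOT 1 XOR 1) XOR 1) XOR 1) -> 1
Full result column, 4 rows per line (P1,P2 fixed per line; P3,P4 runs 00..11 left to right):
  rows 0-3 [P1,P2=00]: 1001  = hex 9
  rows 4-7 [P1,P2=01]: 0110  = hex 6
  rows 8-11 [P1,P2=10]: 0110  = hex 6
  rows 12-15 [P1,P2=11]: 1001  = hex 9
Output column (row 0 .. row 15) = 1001011001101001
Output column grouped in 4s = 1001 0110 0110 1001 = 0x9669
Convert to decimal digit by digit (value = value*16 + digit):
  9 -> 9
  9*16 + 6 = 150
  150*16 + 6 = 2406
  2406*16 + 9 = 38505
Decimal = 38505

38505


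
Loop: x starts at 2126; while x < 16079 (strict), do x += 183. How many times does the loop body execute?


Step 1: x goes from 2126 toward 16079 by 183; the body runs while x<16079, so iterations = ceil((bound-start)/step)
Step 2: Distance=13953
Step 3: ceil(13953/183)=77

77


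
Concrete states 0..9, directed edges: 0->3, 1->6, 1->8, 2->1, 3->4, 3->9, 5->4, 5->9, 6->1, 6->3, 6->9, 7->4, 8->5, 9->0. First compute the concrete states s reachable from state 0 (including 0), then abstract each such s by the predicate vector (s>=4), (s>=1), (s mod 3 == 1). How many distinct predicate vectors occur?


BFS from 0:
Concrete reachable: {0, 3, 4, 9}
Abstract via predicates (s>=4), (s>=1), (s mod 3 == 1):
  (0,0,0) <- {0}
  (0,1,0) <- {3}
  (1,1,0) <- {9}
  (1,1,1) <- {4}
Distinct abstract states = 4

4


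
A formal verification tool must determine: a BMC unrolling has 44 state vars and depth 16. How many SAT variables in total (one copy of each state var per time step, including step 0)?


BMC unrolls to depth k, creating one copy of each state var for steps 0..k.
Step count = 16 + 1 = 17 (steps 0 through 16)
Vars per step = 44
Total = 44 * 17 = 748

748


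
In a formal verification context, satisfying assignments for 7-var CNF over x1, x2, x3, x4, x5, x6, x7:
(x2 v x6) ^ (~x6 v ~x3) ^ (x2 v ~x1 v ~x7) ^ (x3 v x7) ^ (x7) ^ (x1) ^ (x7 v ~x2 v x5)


CNF with 7 clauses over 7 vars (128 assignments).
An assignment satisfies CNF iff every clause has >=1 true literal.
Check each row (bits = x1,x2,x3,x4,x5,x6,x7; clause T/F shown):
  row 0 [0000000]: clauses=FTTFFFT -> 0
  row 1 [0000001]: clauses=FTTTTFT -> 0
  row 2 [0000010]: clauses=TTTFFFT -> 0
  row 3 [0000011]: clauses=TTTTTFT -> 0
  row 4 [0000100]: clauses=FTTFFFT -> 0
  (every remaining row is evaluated the same way; all 128 results are listed next)
Full result column, 8 rows per line (x1,x2,x3,x4 fixed per line; x5,x6,x7 runs 000..111 left to right):
  rows 0-7 [x1,x2,x3,x4=0000]: 00000000  (ones: 0)
  rows 8-15 [x1,x2,x3,x4=0001]: 00000000  (ones: 0)
  rows 16-23 [x1,x2,x3,x4=0010]: 00000000  (ones: 0)
  rows 24-31 [x1,x2,x3,x4=0011]: 00000000  (ones: 0)
  rows 32-39 [x1,x2,x3,x4=0100]: 00000000  (ones: 0)
  rows 40-47 [x1,x2,x3,x4=0101]: 00000000  (ones: 0)
  rows 48-55 [x1,x2,x3,x4=0110]: 00000000  (ones: 0)
  rows 56-63 [x1,x2,x3,x4=0111]: 00000000  (ones: 0)
  rows 64-71 [x1,x2,x3,x4=1000]: 00000000  (ones: 0)
  rows 72-79 [x1,x2,x3,x4=1001]: 00000000  (ones: 0)
  rows 80-87 [x1,x2,x3,x4=1010]: 00000000  (ones: 0)
  rows 88-95 [x1,x2,x3,x4=1011]: 00000000  (ones: 0)
  rows 96-103 [x1,x2,x3,x4=1100]: 01010101  (ones: 4)
  rows 104-111 [x1,x2,x3,x4=1101]: 01010101  (ones: 4)
  rows 112-119 [x1,x2,x3,x4=1110]: 01000100  (ones: 2)
  rows 120-127 [x1,x2,x3,x4=1111]: 01000100  (ones: 2)
Satisfying assignments = 0+0+0+0+0+0+0+0+0+0+0+0+4+4+2+2 = 12

12


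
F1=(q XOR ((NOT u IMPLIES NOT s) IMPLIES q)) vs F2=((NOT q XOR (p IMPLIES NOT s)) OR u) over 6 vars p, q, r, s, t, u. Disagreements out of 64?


F1 = (q XOR ((NOT u IMPLIES NOT s) IMPLIES q))
F2 = ((NOT q XOR (p IMPLIES NOT s)) OR u)
Evaluate both on each of 64 rows (bits = p,q,r,s,t,u):
  row 0 [000000]: F1=0 F2=0 -> 0
  row 1 [000001]: F1=0 F2=1 (differ) -> 1
  row 2 [000010]: F1=0 F2=0 -> 0
  row 3 [000011]: F1=0 F2=1 (differ) -> 1
  row 4 [000100]: F1=1 F2=0 (differ) -> 1
  (every remaining row is evaluated the same way; all 64 results are listed next)
Full result column, 8 rows per line (p,q,r fixed per line; s,t,u runs 000..111 left to right):
  rows 0-7 [p,q,r=000]: 01011111  (ones: 6)
  rows 8-15 [p,q,r=001]: 01011111  (ones: 6)
  rows 16-23 [p,q,r=010]: 11111111  (ones: 8)
  rows 24-31 [p,q,r=011]: 11111111  (ones: 8)
  rows 32-39 [p,q,r=100]: 01010101  (ones: 4)
  rows 40-47 [p,q,r=101]: 01010101  (ones: 4)
  rows 48-55 [p,q,r=110]: 11110101  (ones: 6)
  rows 56-63 [p,q,r=111]: 11110101  (ones: 6)
Disagreements = 6+6+8+8+4+4+6+6 = 48

48


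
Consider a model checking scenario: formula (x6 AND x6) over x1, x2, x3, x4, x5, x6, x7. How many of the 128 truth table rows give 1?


Formula: (x6 AND x6) over 7 vars (128 rows)
Evaluate each row (x1, x2, x3, x4, x5, x6, x7 as bits, MSB first):
  row 0 [0000000]: (0 AND 0) -> 0
  row 1 [0000001]: (0 AND 0) -> 0
  row 2 [0000010]: (1 AND 1) -> 1
  row 3 [0000011]: (1 AND 1) -> 1
  row 4 [0000100]: (0 AND 0) -> 0
  (every remaining row is evaluated the same way; all 128 results are listed next)
Full result column, 8 rows per line (x1,x2,x3,x4 fixed per line; x5,x6,x7 runs 000..111 left to right):
  rows 0-7 [x1,x2,x3,x4=0000]: 00110011  (ones: 4)
  rows 8-15 [x1,x2,x3,x4=0001]: 00110011  (ones: 4)
  rows 16-23 [x1,x2,x3,x4=0010]: 00110011  (ones: 4)
  rows 24-31 [x1,x2,x3,x4=0011]: 00110011  (ones: 4)
  rows 32-39 [x1,x2,x3,x4=0100]: 00110011  (ones: 4)
  rows 40-47 [x1,x2,x3,x4=0101]: 00110011  (ones: 4)
  rows 48-55 [x1,x2,x3,x4=0110]: 00110011  (ones: 4)
  rows 56-63 [x1,x2,x3,x4=0111]: 00110011  (ones: 4)
  rows 64-71 [x1,x2,x3,x4=1000]: 00110011  (ones: 4)
  rows 72-79 [x1,x2,x3,x4=1001]: 00110011  (ones: 4)
  rows 80-87 [x1,x2,x3,x4=1010]: 00110011  (ones: 4)
  rows 88-95 [x1,x2,x3,x4=1011]: 00110011  (ones: 4)
  rows 96-103 [x1,x2,x3,x4=1100]: 00110011  (ones: 4)
  rows 104-111 [x1,x2,x3,x4=1101]: 00110011  (ones: 4)
  rows 112-119 [x1,x2,x3,x4=1110]: 00110011  (ones: 4)
  rows 120-127 [x1,x2,x3,x4=1111]: 00110011  (ones: 4)
Count of 1-rows = 4+4+4+4+4+4+4+4+4+4+4+4+4+4+4+4 = 64

64


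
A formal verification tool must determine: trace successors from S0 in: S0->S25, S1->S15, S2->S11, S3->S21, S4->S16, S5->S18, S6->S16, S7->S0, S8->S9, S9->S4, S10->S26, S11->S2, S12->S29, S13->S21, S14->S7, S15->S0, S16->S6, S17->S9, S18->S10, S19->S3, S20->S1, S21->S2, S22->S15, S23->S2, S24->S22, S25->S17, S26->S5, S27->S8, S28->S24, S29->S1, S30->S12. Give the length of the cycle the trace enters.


Trace from S0 until a state repeats:
  S0 -> S25 -> S17 -> S9 -> S4 -> S16 -> S6 -> S16
S16 first seen at step 5, revisited at step 7.
Cycle length = 7 - 5 = 2

2


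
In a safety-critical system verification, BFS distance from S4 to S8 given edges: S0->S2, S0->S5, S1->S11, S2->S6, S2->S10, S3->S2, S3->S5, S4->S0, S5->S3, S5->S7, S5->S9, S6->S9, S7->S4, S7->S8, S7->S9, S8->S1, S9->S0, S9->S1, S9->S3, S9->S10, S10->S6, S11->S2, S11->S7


BFS layer-by-layer from S4:
  dist 0: {S4}
  dist 1: {S0}
  dist 2: {S2, S5}
  dist 3: {S3, S6, S7, S9, S10}
  dist 4: {S1, S8}
  -> S8 reached at distance 4
Shortest path length = 4

4


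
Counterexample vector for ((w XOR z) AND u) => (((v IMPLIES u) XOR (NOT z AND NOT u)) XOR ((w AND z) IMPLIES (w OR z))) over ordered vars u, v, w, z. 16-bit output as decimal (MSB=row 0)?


F1 = ((w XOR z) AND u)
F2 = (((v IMPLIES u) XOR (NOT z AND NOT u)) XOR ((w AND z) IMPLIES (w OR z)))
Counterexample to F1=>F2 is where F1=1 and F2=0.
Evaluate each row (bits = u,v,w,z, MSB first):
  row 0 [0000]: F1=0 F2=1 -> F1&~F2 -> 0
  row 1 [0001]: F1=0 F2=0 -> F1&~F2 -> 0
  row 2 [0010]: F1=0 F2=1 -> F1&~F2 -> 0
  row 3 [0011]: F1=0 F2=0 -> F1&~F2 -> 0
  row 4 [0100]: F1=0 F2=0 -> F1&~F2 -> 0
  row 5 [0101]: F1=0 F2=1 -> F1&~F2 -> 0
  row 6 [0110]: F1=0 F2=0 -> F1&~F2 -> 0
  row 7 [0111]: F1=0 F2=1 -> F1&~F2 -> 0
  row 8 [1000]: F1=0 F2=0 -> F1&~F2 -> 0
  row 9 [1001]: F1=1 F2=0 -> F1&~F2 -> 1
  row 10 [1010]: F1=1 F2=0 -> F1&~F2 -> 1
  row 11 [1011]: F1=0 F2=0 -> F1&~F2 -> 0
  row 12 [1100]: F1=0 F2=0 -> F1&~F2 -> 0
  row 13 [1101]: F1=1 F2=0 -> F1&~F2 -> 1
  row 14 [1110]: F1=1 F2=0 -> F1&~F2 -> 1
  row 15 [1111]: F1=0 F2=0 -> F1&~F2 -> 0
Full result column, 4 rows per line (u,v fixed per line; w,z runs 00..11 left to right):
  rows 0-3 [u,v=00]: 0000  = hex 0
  rows 4-7 [u,v=01]: 0000  = hex 0
  rows 8-11 [u,v=10]: 0110  = hex 6
  rows 12-15 [u,v=11]: 0110  = hex 6
Counterexample vector (row 0 .. row 15) = 0000000001100110
Output column grouped in 4s = 0000 0000 0110 0110 = 0x0066
Convert to decimal digit by digit (value = value*16 + digit):
  0 -> 0
  0*16 + 0 = 0
  0*16 + 6 = 6
  6*16 + 6 = 102
Decimal = 102

102


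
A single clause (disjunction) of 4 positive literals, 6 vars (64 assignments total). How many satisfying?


Step 1: Total=2^6=64
Step 2: Unsat when all 4 false: 2^2=4
Step 3: Sat=64-4=60

60


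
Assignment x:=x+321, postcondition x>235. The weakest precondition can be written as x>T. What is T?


Formula: wp(x:=E, P) = P[E/x] (substitute E for x in postcondition)
Step 1: Postcondition: x>235
Step 2: Substitute x+321 for x: x+321>235
Step 3: Solve for x: x > 235-321 = -86

-86


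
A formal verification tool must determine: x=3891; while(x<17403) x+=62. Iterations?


Step 1: x goes from 3891 toward 17403 by 62; the body runs while x<17403, so iterations = ceil((bound-start)/step)
Step 2: Distance=13512
Step 3: ceil(13512/62)=218

218


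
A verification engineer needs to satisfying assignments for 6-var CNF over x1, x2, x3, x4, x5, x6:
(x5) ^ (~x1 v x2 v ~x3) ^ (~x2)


CNF with 3 clauses over 6 vars (64 assignments).
An assignment satisfies CNF iff every clause has >=1 true literal.
Check each row (bits = x1,x2,x3,x4,x5,x6; clause T/F shown):
  row 0 [000000]: clauses=FTT -> 0
  row 1 [000001]: clauses=FTT -> 0
  row 2 [000010]: clauses=TTT -> 1
  row 3 [000011]: clauses=TTT -> 1
  row 4 [000100]: clauses=FTT -> 0
  (every remaining row is evaluated the same way; all 64 results are listed next)
Full result column, 8 rows per line (x1,x2,x3 fixed per line; x4,x5,x6 runs 000..111 left to right):
  rows 0-7 [x1,x2,x3=000]: 00110011  (ones: 4)
  rows 8-15 [x1,x2,x3=001]: 00110011  (ones: 4)
  rows 16-23 [x1,x2,x3=010]: 00000000  (ones: 0)
  rows 24-31 [x1,x2,x3=011]: 00000000  (ones: 0)
  rows 32-39 [x1,x2,x3=100]: 00110011  (ones: 4)
  rows 40-47 [x1,x2,x3=101]: 00000000  (ones: 0)
  rows 48-55 [x1,x2,x3=110]: 00000000  (ones: 0)
  rows 56-63 [x1,x2,x3=111]: 00000000  (ones: 0)
Satisfying assignments = 4+4+0+0+4+0+0+0 = 12

12


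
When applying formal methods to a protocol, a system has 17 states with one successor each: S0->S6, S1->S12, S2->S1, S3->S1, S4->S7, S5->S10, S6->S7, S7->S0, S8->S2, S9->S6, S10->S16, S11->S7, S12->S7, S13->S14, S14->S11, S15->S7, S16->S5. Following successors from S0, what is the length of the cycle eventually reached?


Trace from S0 until a state repeats:
  S0 -> S6 -> S7 -> S0
S0 first seen at step 0, revisited at step 3.
Cycle length = 3 - 0 = 3

3


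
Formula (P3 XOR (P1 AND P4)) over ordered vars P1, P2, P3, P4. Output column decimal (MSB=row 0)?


Formula: (P3 XOR (P1 AND P4)) over P1, P2, P3, P4 (16 rows)
Evaluate each row (bits = P1,P2,P3,P4, MSB first):
  row 0 [0000]: (0 XOR (0 AND 0)) -> 0
  row 1 [0001]: (0 XOR (0 AND 1)) -> 0
  row 2 [0010]: (1 XOR (0 AND 0)) -> 1
  row 3 [0011]: (1 XOR (0 AND 1)) -> 1
  row 4 [0100]: (0 XOR (0 AND 0)) -> 0
  row 5 [0101]: (0 XOR (0 AND 1)) -> 0
  row 6 [0110]: (1 XOR (0 AND 0)) -> 1
  row 7 [0111]: (1 XOR (0 AND 1)) -> 1
  row 8 [1000]: (0 XOR (1 AND 0)) -> 0
  row 9 [1001]: (0 XOR (1 AND 1)) -> 1
  row 10 [1010]: (1 XOR (1 AND 0)) -> 1
  row 11 [1011]: (1 XOR (1 AND 1)) -> 0
  row 12 [1100]: (0 XOR (1 AND 0)) -> 0
  row 13 [1101]: (0 XOR (1 AND 1)) -> 1
  row 14 [1110]: (1 XOR (1 AND 0)) -> 1
  row 15 [1111]: (1 XOR (1 AND 1)) -> 0
Full result column, 4 rows per line (P1,P2 fixed per line; P3,P4 runs 00..11 left to right):
  rows 0-3 [P1,P2=00]: 0011  = hex 3
  rows 4-7 [P1,P2=01]: 0011  = hex 3
  rows 8-11 [P1,P2=10]: 0110  = hex 6
  rows 12-15 [P1,P2=11]: 0110  = hex 6
Output column (row 0 .. row 15) = 0011001101100110
Output column grouped in 4s = 0011 0011 0110 0110 = 0x3366
Convert to decimal digit by digit (value = value*16 + digit):
  3 -> 3
  3*16 + 3 = 51
  51*16 + 6 = 822
  822*16 + 6 = 13158
Decimal = 13158

13158


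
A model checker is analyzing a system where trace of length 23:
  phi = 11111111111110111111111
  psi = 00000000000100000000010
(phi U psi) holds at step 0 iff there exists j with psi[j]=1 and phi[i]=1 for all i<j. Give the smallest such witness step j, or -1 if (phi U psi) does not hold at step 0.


(phi U psi) at 0: need smallest j with psi[j]=1 and phi[i]=1 for all i in [0,j).
Scan from step 0:
  step 0: phi=1, psi=0 -> continue
  step 1: phi=1, psi=0 -> continue
  step 2: phi=1, psi=0 -> continue
  step 3: phi=1, psi=0 -> continue
  step 11: psi=1 and phi held for [0,11) -> witness found
Witness step = 11

11


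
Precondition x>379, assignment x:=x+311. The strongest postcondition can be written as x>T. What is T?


Formula: sp(P, x:=E) = exists old_x. (x = E[old_x/x]) AND P[old_x/x] (old_x is the value of x before the assignment; eliminate old_x by solving x = E[old_x/x] for old_x)
Step 1: Precondition P: x>379, i.e. old_x > 379
Step 2: Assignment gives x = old_x + 311, so old_x = x - 311
Step 3: Substitute into P: x - 311 > 379
Step 4: Simplify: x > 379+311 = 690

690


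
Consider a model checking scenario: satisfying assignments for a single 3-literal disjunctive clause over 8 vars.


Step 1: Total=2^8=256
Step 2: Unsat when all 3 false: 2^5=32
Step 3: Sat=256-32=224

224


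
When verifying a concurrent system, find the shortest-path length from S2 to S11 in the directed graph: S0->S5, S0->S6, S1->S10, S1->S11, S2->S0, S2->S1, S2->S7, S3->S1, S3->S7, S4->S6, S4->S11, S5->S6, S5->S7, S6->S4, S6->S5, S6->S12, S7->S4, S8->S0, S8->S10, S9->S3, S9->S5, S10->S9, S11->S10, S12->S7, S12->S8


BFS layer-by-layer from S2:
  dist 0: {S2}
  dist 1: {S0, S1, S7}
  dist 2: {S4, S5, S6, S10, S11}
  -> S11 reached at distance 2
Shortest path length = 2

2


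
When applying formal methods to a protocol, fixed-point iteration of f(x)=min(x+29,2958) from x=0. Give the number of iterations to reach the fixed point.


Step 1: x=0, cap=2958, increment=29
Step 2: x grows by 29 each step until capped at 2958; fixed point is x=2958
Step 3: iterations = ceil(2958/29) = 102

102


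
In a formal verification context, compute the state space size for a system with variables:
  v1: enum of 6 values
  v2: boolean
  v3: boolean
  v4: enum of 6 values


State space = product of domain sizes of all variables.
Domain sizes:
  v1 (enum of 6 values): 6
  v2 (boolean): 2
  v3 (boolean): 2
  v4 (enum of 6 values): 6
Product = 6 * 2 * 2 * 6 = 144

144


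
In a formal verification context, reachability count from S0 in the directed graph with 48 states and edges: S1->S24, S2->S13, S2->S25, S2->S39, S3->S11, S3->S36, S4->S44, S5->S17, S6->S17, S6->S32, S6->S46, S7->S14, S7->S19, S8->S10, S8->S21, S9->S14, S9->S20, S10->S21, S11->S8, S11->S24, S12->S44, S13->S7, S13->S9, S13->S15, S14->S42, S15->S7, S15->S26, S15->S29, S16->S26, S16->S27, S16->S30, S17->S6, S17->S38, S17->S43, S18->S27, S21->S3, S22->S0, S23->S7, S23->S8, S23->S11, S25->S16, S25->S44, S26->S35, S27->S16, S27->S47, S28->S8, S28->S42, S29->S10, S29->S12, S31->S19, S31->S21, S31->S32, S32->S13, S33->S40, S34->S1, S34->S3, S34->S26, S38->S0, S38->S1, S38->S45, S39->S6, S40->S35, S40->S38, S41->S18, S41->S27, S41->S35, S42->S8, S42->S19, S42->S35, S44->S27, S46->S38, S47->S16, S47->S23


BFS from S0:
  layer 0: {S0}
Reachable set: {S0}
Count = 1

1


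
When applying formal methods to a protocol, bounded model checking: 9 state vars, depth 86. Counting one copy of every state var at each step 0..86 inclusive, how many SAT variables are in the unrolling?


BMC unrolls to depth k, creating one copy of each state var for steps 0..k.
Step count = 86 + 1 = 87 (steps 0 through 86)
Vars per step = 9
Total = 9 * 87 = 783

783


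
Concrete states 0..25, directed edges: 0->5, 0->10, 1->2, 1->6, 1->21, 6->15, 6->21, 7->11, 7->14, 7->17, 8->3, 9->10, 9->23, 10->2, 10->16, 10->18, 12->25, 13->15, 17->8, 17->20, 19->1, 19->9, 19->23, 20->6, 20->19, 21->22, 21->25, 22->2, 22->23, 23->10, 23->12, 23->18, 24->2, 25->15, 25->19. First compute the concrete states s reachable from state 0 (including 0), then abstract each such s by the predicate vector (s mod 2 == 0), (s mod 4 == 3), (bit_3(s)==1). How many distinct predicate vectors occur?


BFS from 0:
Concrete reachable: {0, 2, 5, 10, 16, 18}
Abstract via predicates (s mod 2 == 0), (s mod 4 == 3), (bit_3(s)==1):
  (0,0,0) <- {5}
  (1,0,0) <- {0, 2, 16, 18}
  (1,0,1) <- {10}
Distinct abstract states = 3

3


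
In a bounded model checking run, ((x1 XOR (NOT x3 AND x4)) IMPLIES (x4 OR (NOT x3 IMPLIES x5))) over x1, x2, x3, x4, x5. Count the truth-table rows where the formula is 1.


Formula: ((x1 XOR (NOT x3 AND x4)) IMPLIES (x4 OR (NOT x3 IMPLIES x5))) over 5 vars (32 rows)
Evaluate each row (x1, x2, x3, x4, x5 as bits, MSB first):
  row 0 [00000]: ((0 XOR (NOT 0 AND 0)) IMPLIES (0 OR (NOT 0 IMPLIES 0))) -> 1
  row 1 [00001]: ((0 XOR (NOT 0 AND 0)) IMPLIES (0 OR (NOT 0 IMPLIES 1))) -> 1
  row 2 [00010]: ((0 XOR (NOT 0 AND 1)) IMPLIES (1 OR (NOT 0 IMPLIES 0))) -> 1
  row 3 [00011]: ((0 XOR (NOT 0 AND 1)) IMPLIES (1 OR (NOT 0 IMPLIES 1))) -> 1
  row 4 [00100]: ((0 XOR (NOT 1 AND 0)) IMPLIES (0 OR (NOT 1 IMPLIES 0))) -> 1
  row 5 [00101]: ((0 XOR (NOT 1 AND 0)) IMPLIES (0 OR (NOT 1 IMPLIES 1))) -> 1
  row 6 [00110]: ((0 XOR (NOT 1 AND 1)) IMPLIES (1 OR (NOT 1 IMPLIES 0))) -> 1
  row 7 [00111]: ((0 XOR (NOT 1 AND 1)) IMPLIES (1 OR (NOT 1 IMPLIES 1))) -> 1
  row 8 [01000]: ((0 XOR (NOT 0 AND 0)) IMPLIES (0 OR (NOT 0 IMPLIES 0))) -> 1
  row 9 [01001]: ((0 XOR (NOT 0 AND 0)) IMPLIES (0 OR (NOT 0 IMPLIES 1))) -> 1
  row 10 [01010]: ((0 XOR (NOT 0 AND 1)) IMPLIES (1 OR (NOT 0 IMPLIES 0))) -> 1
  row 11 [01011]: ((0 XOR (NOT 0 AND 1)) IMPLIES (1 OR (NOT 0 IMPLIES 1))) -> 1
  row 12 [01100]: ((0 XOR (NOT 1 AND 0)) IMPLIES (0 OR (NOT 1 IMPLIES 0))) -> 1
  row 13 [01101]: ((0 XOR (NOT 1 AND 0)) IMPLIES (0 OR (NOT 1 IMPLIES 1))) -> 1
  row 14 [01110]: ((0 XOR (NOT 1 AND 1)) IMPLIES (1 OR (NOT 1 IMPLIES 0))) -> 1
  row 15 [01111]: ((0 XOR (NOT 1 AND 1)) IMPLIES (1 OR (NOT 1 IMPLIES 1))) -> 1
  row 16 [10000]: ((1 XOR (NOT 0 AND 0)) IMPLIES (0 OR (NOT 0 IMPLIES 0))) -> 0
  row 17 [10001]: ((1 XOR (NOT 0 AND 0)) IMPLIES (0 OR (NOT 0 IMPLIES 1))) -> 1
  row 18 [10010]: ((1 XOR (NOT 0 AND 1)) IMPLIES (1 OR (NOT 0 IMPLIES 0))) -> 1
  row 19 [10011]: ((1 XOR (NOT 0 AND 1)) IMPLIES (1 OR (NOT 0 IMPLIES 1))) -> 1
  row 20 [10100]: ((1 XOR (NOT 1 AND 0)) IMPLIES (0 OR (NOT 1 IMPLIES 0))) -> 1
  row 21 [10101]: ((1 XOR (NOT 1 AND 0)) IMPLIES (0 OR (NOT 1 IMPLIES 1))) -> 1
  row 22 [10110]: ((1 XOR (NOT 1 AND 1)) IMPLIES (1 OR (NOT 1 IMPLIES 0))) -> 1
  row 23 [10111]: ((1 XOR (NOT 1 AND 1)) IMPLIES (1 OR (NOT 1 IMPLIES 1))) -> 1
  row 24 [11000]: ((1 XOR (NOT 0 AND 0)) IMPLIES (0 OR (NOT 0 IMPLIES 0))) -> 0
  row 25 [11001]: ((1 XOR (NOT 0 AND 0)) IMPLIES (0 OR (NOT 0 IMPLIES 1))) -> 1
  row 26 [11010]: ((1 XOR (NOT 0 AND 1)) IMPLIES (1 OR (NOT 0 IMPLIES 0))) -> 1
  row 27 [11011]: ((1 XOR (NOT 0 AND 1)) IMPLIES (1 OR (NOT 0 IMPLIES 1))) -> 1
  row 28 [11100]: ((1 XOR (NOT 1 AND 0)) IMPLIES (0 OR (NOT 1 IMPLIES 0))) -> 1
  row 29 [11101]: ((1 XOR (NOT 1 AND 0)) IMPLIES (0 OR (NOT 1 IMPLIES 1))) -> 1
  row 30 [11110]: ((1 XOR (NOT 1 AND 1)) IMPLIES (1 OR (NOT 1 IMPLIES 0))) -> 1
  row 31 [11111]: ((1 XOR (NOT 1 AND 1)) IMPLIES (1 OR (NOT 1 IMPLIES 1))) -> 1
Full result column, 8 rows per line (x1,x2 fixed per line; x3,x4,x5 runs 000..111 left to right):
  rows 0-7 [x1,x2=00]: 11111111  (ones: 8)
  rows 8-15 [x1,x2=01]: 11111111  (ones: 8)
  rows 16-23 [x1,x2=10]: 01111111  (ones: 7)
  rows 24-31 [x1,x2=11]: 01111111  (ones: 7)
Count of 1-rows = 8+8+7+7 = 30

30


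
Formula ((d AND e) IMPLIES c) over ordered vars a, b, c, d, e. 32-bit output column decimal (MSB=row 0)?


Formula: ((d AND e) IMPLIES c) over a, b, c, d, e (32 rows)
Evaluate each row (bits = a,b,c,d,e, MSB first):
  row 0 [00000]: ((0 AND 0) IMPLIES 0) -> 1
  row 1 [00001]: ((0 AND 1) IMPLIES 0) -> 1
  row 2 [00010]: ((1 AND 0) IMPLIES 0) -> 1
  row 3 [00011]: ((1 AND 1) IMPLIES 0) -> 0
  row 4 [00100]: ((0 AND 0) IMPLIES 1) -> 1
  row 5 [00101]: ((0 AND 1) IMPLIES 1) -> 1
  row 6 [00110]: ((1 AND 0) IMPLIES 1) -> 1
  row 7 [00111]: ((1 AND 1) IMPLIES 1) -> 1
  row 8 [01000]: ((0 AND 0) IMPLIES 0) -> 1
  row 9 [01001]: ((0 AND 1) IMPLIES 0) -> 1
  row 10 [01010]: ((1 AND 0) IMPLIES 0) -> 1
  row 11 [01011]: ((1 AND 1) IMPLIES 0) -> 0
  row 12 [01100]: ((0 AND 0) IMPLIES 1) -> 1
  row 13 [01101]: ((0 AND 1) IMPLIES 1) -> 1
  row 14 [01110]: ((1 AND 0) IMPLIES 1) -> 1
  row 15 [01111]: ((1 AND 1) IMPLIES 1) -> 1
  row 16 [10000]: ((0 AND 0) IMPLIES 0) -> 1
  row 17 [10001]: ((0 AND 1) IMPLIES 0) -> 1
  row 18 [10010]: ((1 AND 0) IMPLIES 0) -> 1
  row 19 [10011]: ((1 AND 1) IMPLIES 0) -> 0
  row 20 [10100]: ((0 AND 0) IMPLIES 1) -> 1
  row 21 [10101]: ((0 AND 1) IMPLIES 1) -> 1
  row 22 [10110]: ((1 AND 0) IMPLIES 1) -> 1
  row 23 [10111]: ((1 AND 1) IMPLIES 1) -> 1
  row 24 [11000]: ((0 AND 0) IMPLIES 0) -> 1
  row 25 [11001]: ((0 AND 1) IMPLIES 0) -> 1
  row 26 [11010]: ((1 AND 0) IMPLIES 0) -> 1
  row 27 [11011]: ((1 AND 1) IMPLIES 0) -> 0
  row 28 [11100]: ((0 AND 0) IMPLIES 1) -> 1
  row 29 [11101]: ((0 AND 1) IMPLIES 1) -> 1
  row 30 [11110]: ((1 AND 0) IMPLIES 1) -> 1
  row 31 [11111]: ((1 AND 1) IMPLIES 1) -> 1
Full result column, 4 rows per line (a,b,c fixed per line; d,e runs 00..11 left to right):
  rows 0-3 [a,b,c=000]: 1110  = hex E
  rows 4-7 [a,b,c=001]: 1111  = hex F
  rows 8-11 [a,b,c=010]: 1110  = hex E
  rows 12-15 [a,b,c=011]: 1111  = hex F
  rows 16-19 [a,b,c=100]: 1110  = hex E
  rows 20-23 [a,b,c=101]: 1111  = hex F
  rows 24-27 [a,b,c=110]: 1110  = hex E
  rows 28-31 [a,b,c=111]: 1111  = hex F
Output column (row 0 .. row 31) = 11101111111011111110111111101111
Output column grouped in 4s = 1110 1111 1110 1111 1110 1111 1110 1111 = 0xEFEFEFEF
Convert to decimal digit by digit (value = value*16 + digit):
  E -> 14
  14*16 + 15 (F) = 239
  239*16 + 14 (E) = 3838
  3838*16 + 15 (F) = 61423
  61423*16 + 14 (E) = 982782
  982782*16 + 15 (F) = 15724527
  15724527*16 + 14 (E) = 251592446
  251592446*16 + 15 (F) = 4025479151
Decimal = 4025479151

4025479151


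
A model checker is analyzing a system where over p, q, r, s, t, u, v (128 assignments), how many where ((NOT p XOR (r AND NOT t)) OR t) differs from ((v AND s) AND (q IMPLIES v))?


F1 = ((NOT p XOR (r AND NOT t)) OR t)
F2 = ((v AND s) AND (q IMPLIES v))
Evaluate both on each of 128 rows (bits = p,q,r,s,t,u,v):
  row 0 [0000000]: F1=1 F2=0 (differ) -> 1
  row 1 [0000001]: F1=1 F2=0 (differ) -> 1
  row 2 [0000010]: F1=1 F2=0 (differ) -> 1
  row 3 [0000011]: F1=1 F2=0 (differ) -> 1
  row 4 [0000100]: F1=1 F2=0 (differ) -> 1
  (every remaining row is evaluated the same way; all 128 results are listed next)
Full result column, 8 rows per line (p,q,r,s fixed per line; t,u,v runs 000..111 left to right):
  rows 0-7 [p,q,r,s=0000]: 11111111  (ones: 8)
  rows 8-15 [p,q,r,s=0001]: 10101010  (ones: 4)
  rows 16-23 [p,q,r,s=0010]: 00001111  (ones: 4)
  rows 24-31 [p,q,r,s=0011]: 01011010  (ones: 4)
  rows 32-39 [p,q,r,s=0100]: 11111111  (ones: 8)
  rows 40-47 [p,q,r,s=0101]: 10101010  (ones: 4)
  rows 48-55 [p,q,r,s=0110]: 00001111  (ones: 4)
  rows 56-63 [p,q,r,s=0111]: 01011010  (ones: 4)
  rows 64-71 [p,q,r,s=1000]: 00001111  (ones: 4)
  rows 72-79 [p,q,r,s=1001]: 01011010  (ones: 4)
  rows 80-87 [p,q,r,s=1010]: 11111111  (ones: 8)
  rows 88-95 [p,q,r,s=1011]: 10101010  (ones: 4)
  rows 96-103 [p,q,r,s=1100]: 00001111  (ones: 4)
  rows 104-111 [p,q,r,s=1101]: 01011010  (ones: 4)
  rows 112-119 [p,q,r,s=1110]: 11111111  (ones: 8)
  rows 120-127 [p,q,r,s=1111]: 10101010  (ones: 4)
Disagreements = 8+4+4+4+8+4+4+4+4+4+8+4+4+4+8+4 = 80

80


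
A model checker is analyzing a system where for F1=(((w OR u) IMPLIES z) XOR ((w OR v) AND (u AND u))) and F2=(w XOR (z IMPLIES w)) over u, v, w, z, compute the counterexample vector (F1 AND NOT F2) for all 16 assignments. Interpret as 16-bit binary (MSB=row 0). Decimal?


F1 = (((w OR u) IMPLIES z) XOR ((w OR v) AND (u AND u)))
F2 = (w XOR (z IMPLIES w))
Counterexample to F1=>F2 is where F1=1 and F2=0.
Evaluate each row (bits = u,v,w,z, MSB first):
  row 0 [0000]: F1=1 F2=1 -> F1&~F2 -> 0
  row 1 [0001]: F1=1 F2=0 -> F1&~F2 -> 1
  row 2 [0010]: F1=0 F2=0 -> F1&~F2 -> 0
  row 3 [0011]: F1=1 F2=0 -> F1&~F2 -> 1
  row 4 [0100]: F1=1 F2=1 -> F1&~F2 -> 0
  row 5 [0101]: F1=1 F2=0 -> F1&~F2 -> 1
  row 6 [0110]: F1=0 F2=0 -> F1&~F2 -> 0
  row 7 [0111]: F1=1 F2=0 -> F1&~F2 -> 1
  row 8 [1000]: F1=0 F2=1 -> F1&~F2 -> 0
  row 9 [1001]: F1=1 F2=0 -> F1&~F2 -> 1
  row 10 [1010]: F1=1 F2=0 -> F1&~F2 -> 1
  row 11 [1011]: F1=0 F2=0 -> F1&~F2 -> 0
  row 12 [1100]: F1=1 F2=1 -> F1&~F2 -> 0
  row 13 [1101]: F1=0 F2=0 -> F1&~F2 -> 0
  row 14 [1110]: F1=1 F2=0 -> F1&~F2 -> 1
  row 15 [1111]: F1=0 F2=0 -> F1&~F2 -> 0
Full result column, 4 rows per line (u,v fixed per line; w,z runs 00..11 left to right):
  rows 0-3 [u,v=00]: 0101  = hex 5
  rows 4-7 [u,v=01]: 0101  = hex 5
  rows 8-11 [u,v=10]: 0110  = hex 6
  rows 12-15 [u,v=11]: 0010  = hex 2
Counterexample vector (row 0 .. row 15) = 0101010101100010
Output column grouped in 4s = 0101 0101 0110 0010 = 0x5562
Convert to decimal digit by digit (value = value*16 + digit):
  5 -> 5
  5*16 + 5 = 85
  85*16 + 6 = 1366
  1366*16 + 2 = 21858
Decimal = 21858

21858


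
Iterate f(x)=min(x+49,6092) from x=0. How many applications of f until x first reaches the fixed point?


Step 1: x=0, cap=6092, increment=49
Step 2: x grows by 49 each step until capped at 6092; fixed point is x=6092
Step 3: iterations = ceil(6092/49) = 125

125


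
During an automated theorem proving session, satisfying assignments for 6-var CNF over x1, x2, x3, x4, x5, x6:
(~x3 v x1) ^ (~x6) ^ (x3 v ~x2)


CNF with 3 clauses over 6 vars (64 assignments).
An assignment satisfies CNF iff every clause has >=1 true literal.
Check each row (bits = x1,x2,x3,x4,x5,x6; clause T/F shown):
  row 0 [000000]: clauses=TTT -> 1
  row 1 [000001]: clauses=TFT -> 0
  row 2 [000010]: clauses=TTT -> 1
  row 3 [000011]: clauses=TFT -> 0
  row 4 [000100]: clauses=TTT -> 1
  (every remaining row is evaluated the same way; all 64 results are listed next)
Full result column, 8 rows per line (x1,x2,x3 fixed per line; x4,x5,x6 runs 000..111 left to right):
  rows 0-7 [x1,x2,x3=000]: 10101010  (ones: 4)
  rows 8-15 [x1,x2,x3=001]: 00000000  (ones: 0)
  rows 16-23 [x1,x2,x3=010]: 00000000  (ones: 0)
  rows 24-31 [x1,x2,x3=011]: 00000000  (ones: 0)
  rows 32-39 [x1,x2,x3=100]: 10101010  (ones: 4)
  rows 40-47 [x1,x2,x3=101]: 10101010  (ones: 4)
  rows 48-55 [x1,x2,x3=110]: 00000000  (ones: 0)
  rows 56-63 [x1,x2,x3=111]: 10101010  (ones: 4)
Satisfying assignments = 4+0+0+0+4+4+0+4 = 16

16


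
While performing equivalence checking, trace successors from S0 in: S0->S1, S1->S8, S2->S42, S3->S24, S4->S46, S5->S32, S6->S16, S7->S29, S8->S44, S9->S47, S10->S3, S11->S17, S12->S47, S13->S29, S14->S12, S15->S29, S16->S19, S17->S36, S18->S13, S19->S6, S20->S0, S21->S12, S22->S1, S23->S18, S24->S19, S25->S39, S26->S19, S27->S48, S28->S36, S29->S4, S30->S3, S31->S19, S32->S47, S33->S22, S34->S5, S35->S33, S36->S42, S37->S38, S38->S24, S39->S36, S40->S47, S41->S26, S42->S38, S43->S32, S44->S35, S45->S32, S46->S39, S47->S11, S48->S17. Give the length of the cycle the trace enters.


Trace from S0 until a state repeats:
  S0 -> S1 -> S8 -> S44 -> S35 -> S33 -> S22 -> S1
S1 first seen at step 1, revisited at step 7.
Cycle length = 7 - 1 = 6

6


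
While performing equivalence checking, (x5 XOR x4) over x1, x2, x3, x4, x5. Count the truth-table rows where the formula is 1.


Formula: (x5 XOR x4) over 5 vars (32 rows)
Evaluate each row (x1, x2, x3, x4, x5 as bits, MSB first):
  row 0 [00000]: (0 XOR 0) -> 0
  row 1 [00001]: (1 XOR 0) -> 1
  row 2 [00010]: (0 XOR 1) -> 1
  row 3 [00011]: (1 XOR 1) -> 0
  row 4 [00100]: (0 XOR 0) -> 0
  row 5 [00101]: (1 XOR 0) -> 1
  row 6 [00110]: (0 XOR 1) -> 1
  row 7 [00111]: (1 XOR 1) -> 0
  row 8 [01000]: (0 XOR 0) -> 0
  row 9 [01001]: (1 XOR 0) -> 1
  row 10 [01010]: (0 XOR 1) -> 1
  row 11 [01011]: (1 XOR 1) -> 0
  row 12 [01100]: (0 XOR 0) -> 0
  row 13 [01101]: (1 XOR 0) -> 1
  row 14 [01110]: (0 XOR 1) -> 1
  row 15 [01111]: (1 XOR 1) -> 0
  row 16 [10000]: (0 XOR 0) -> 0
  row 17 [10001]: (1 XOR 0) -> 1
  row 18 [10010]: (0 XOR 1) -> 1
  row 19 [10011]: (1 XOR 1) -> 0
  row 20 [10100]: (0 XOR 0) -> 0
  row 21 [10101]: (1 XOR 0) -> 1
  row 22 [10110]: (0 XOR 1) -> 1
  row 23 [10111]: (1 XOR 1) -> 0
  row 24 [11000]: (0 XOR 0) -> 0
  row 25 [11001]: (1 XOR 0) -> 1
  row 26 [11010]: (0 XOR 1) -> 1
  row 27 [11011]: (1 XOR 1) -> 0
  row 28 [11100]: (0 XOR 0) -> 0
  row 29 [11101]: (1 XOR 0) -> 1
  row 30 [11110]: (0 XOR 1) -> 1
  row 31 [11111]: (1 XOR 1) -> 0
Full result column, 8 rows per line (x1,x2 fixed per line; x3,x4,x5 runs 000..111 left to right):
  rows 0-7 [x1,x2=00]: 01100110  (ones: 4)
  rows 8-15 [x1,x2=01]: 01100110  (ones: 4)
  rows 16-23 [x1,x2=10]: 01100110  (ones: 4)
  rows 24-31 [x1,x2=11]: 01100110  (ones: 4)
Count of 1-rows = 4+4+4+4 = 16

16


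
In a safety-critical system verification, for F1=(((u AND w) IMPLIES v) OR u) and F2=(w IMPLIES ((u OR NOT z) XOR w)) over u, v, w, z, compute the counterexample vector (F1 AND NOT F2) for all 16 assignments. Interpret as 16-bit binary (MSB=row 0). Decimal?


F1 = (((u AND w) IMPLIES v) OR u)
F2 = (w IMPLIES ((u OR NOT z) XOR w))
Counterexample to F1=>F2 is where F1=1 and F2=0.
Evaluate each row (bits = u,v,w,z, MSB first):
  row 0 [0000]: F1=1 F2=1 -> F1&~F2 -> 0
  row 1 [0001]: F1=1 F2=1 -> F1&~F2 -> 0
  row 2 [0010]: F1=1 F2=0 -> F1&~F2 -> 1
  row 3 [0011]: F1=1 F2=1 -> F1&~F2 -> 0
  row 4 [0100]: F1=1 F2=1 -> F1&~F2 -> 0
  row 5 [0101]: F1=1 F2=1 -> F1&~F2 -> 0
  row 6 [0110]: F1=1 F2=0 -> F1&~F2 -> 1
  row 7 [0111]: F1=1 F2=1 -> F1&~F2 -> 0
  row 8 [1000]: F1=1 F2=1 -> F1&~F2 -> 0
  row 9 [1001]: F1=1 F2=1 -> F1&~F2 -> 0
  row 10 [1010]: F1=1 F2=0 -> F1&~F2 -> 1
  row 11 [1011]: F1=1 F2=0 -> F1&~F2 -> 1
  row 12 [1100]: F1=1 F2=1 -> F1&~F2 -> 0
  row 13 [1101]: F1=1 F2=1 -> F1&~F2 -> 0
  row 14 [1110]: F1=1 F2=0 -> F1&~F2 -> 1
  row 15 [1111]: F1=1 F2=0 -> F1&~F2 -> 1
Full result column, 4 rows per line (u,v fixed per line; w,z runs 00..11 left to right):
  rows 0-3 [u,v=00]: 0010  = hex 2
  rows 4-7 [u,v=01]: 0010  = hex 2
  rows 8-11 [u,v=10]: 0011  = hex 3
  rows 12-15 [u,v=11]: 0011  = hex 3
Counterexample vector (row 0 .. row 15) = 0010001000110011
Output column grouped in 4s = 0010 0010 0011 0011 = 0x2233
Convert to decimal digit by digit (value = value*16 + digit):
  2 -> 2
  2*16 + 2 = 34
  34*16 + 3 = 547
  547*16 + 3 = 8755
Decimal = 8755

8755


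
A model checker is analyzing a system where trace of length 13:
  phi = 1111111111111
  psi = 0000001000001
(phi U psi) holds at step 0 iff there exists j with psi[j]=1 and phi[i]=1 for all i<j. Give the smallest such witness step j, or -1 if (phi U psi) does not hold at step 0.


(phi U psi) at 0: need smallest j with psi[j]=1 and phi[i]=1 for all i in [0,j).
Scan from step 0:
  step 0: phi=1, psi=0 -> continue
  step 1: phi=1, psi=0 -> continue
  step 2: phi=1, psi=0 -> continue
  step 3: phi=1, psi=0 -> continue
  step 6: psi=1 and phi held for [0,6) -> witness found
Witness step = 6

6


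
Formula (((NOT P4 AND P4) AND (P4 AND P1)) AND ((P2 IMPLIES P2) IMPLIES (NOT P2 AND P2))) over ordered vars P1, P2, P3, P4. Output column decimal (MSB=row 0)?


Formula: (((NOT P4 AND P4) AND (P4 AND P1)) AND ((P2 IMPLIES P2) IMPLIES (NOT P2 AND P2))) over P1, P2, P3, P4 (16 rows)
Evaluate each row (bits = P1,P2,P3,P4, MSB first):
  row 0 [0000]: (((NOT 0 AND 0) AND (0 AND 0)) AND ((0 IMPLIES 0) IMPLIES (NOT 0 AND 0))) -> 0
  row 1 [0001]: (((NOT 1 AND 1) AND (1 AND 0)) AND ((0 IMPLIES 0) IMPLIES (NOT 0 AND 0))) -> 0
  row 2 [0010]: (((NOT 0 AND 0) AND (0 AND 0)) AND ((0 IMPLIES 0) IMPLIES (NOT 0 AND 0))) -> 0
  row 3 [0011]: (((NOT 1 AND 1) AND (1 AND 0)) AND ((0 IMPLIES 0) IMPLIES (NOT 0 AND 0))) -> 0
  row 4 [0100]: (((NOT 0 AND 0) AND (0 AND 0)) AND ((1 IMPLIES 1) IMPLIES (NOT 1 AND 1))) -> 0
  row 5 [0101]: (((NOT 1 AND 1) AND (1 AND 0)) AND ((1 IMPLIES 1) IMPLIES (NOT 1 AND 1))) -> 0
  row 6 [0110]: (((NOT 0 AND 0) AND (0 AND 0)) AND ((1 IMPLIES 1) IMPLIES (NOT 1 AND 1))) -> 0
  row 7 [0111]: (((NOT 1 AND 1) AND (1 AND 0)) AND ((1 IMPLIES 1) IMPLIES (NOT 1 AND 1))) -> 0
  row 8 [1000]: (((NOT 0 AND 0) AND (0 AND 1)) AND ((0 IMPLIES 0) IMPLIES (NOT 0 AND 0))) -> 0
  row 9 [1001]: (((NOT 1 AND 1) AND (1 AND 1)) AND ((0 IMPLIES 0) IMPLIES (NOT 0 AND 0))) -> 0
  row 10 [1010]: (((NOT 0 AND 0) AND (0 AND 1)) AND ((0 IMPLIES 0) IMPLIES (NOT 0 AND 0))) -> 0
  row 11 [1011]: (((NOT 1 AND 1) AND (1 AND 1)) AND ((0 IMPLIES 0) IMPLIES (NOT 0 AND 0))) -> 0
  row 12 [1100]: (((NOT 0 AND 0) AND (0 AND 1)) AND ((1 IMPLIES 1) IMPLIES (NOT 1 AND 1))) -> 0
  row 13 [1101]: (((NOT 1 AND 1) AND (1 AND 1)) AND ((1 IMPLIES 1) IMPLIES (NOT 1 AND 1))) -> 0
  row 14 [1110]: (((NOT 0 AND 0) AND (0 AND 1)) AND ((1 IMPLIES 1) IMPLIES (NOT 1 AND 1))) -> 0
  row 15 [1111]: (((NOT 1 AND 1) AND (1 AND 1)) AND ((1 IMPLIES 1) IMPLIES (NOT 1 AND 1))) -> 0
Full result column, 4 rows per line (P1,P2 fixed per line; P3,P4 runs 00..11 left to right):
  rows 0-3 [P1,P2=00]: 0000  = hex 0
  rows 4-7 [P1,P2=01]: 0000  = hex 0
  rows 8-11 [P1,P2=10]: 0000  = hex 0
  rows 12-15 [P1,P2=11]: 0000  = hex 0
Output column (row 0 .. row 15) = 0000000000000000
Output column grouped in 4s = 0000 0000 0000 0000 = 0x0000
Convert to decimal digit by digit (value = value*16 + digit):
  0 -> 0
  0*16 + 0 = 0
  0*16 + 0 = 0
  0*16 + 0 = 0
Decimal = 0

0


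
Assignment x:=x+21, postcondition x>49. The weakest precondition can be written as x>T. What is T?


Formula: wp(x:=E, P) = P[E/x] (substitute E for x in postcondition)
Step 1: Postcondition: x>49
Step 2: Substitute x+21 for x: x+21>49
Step 3: Solve for x: x > 49-21 = 28

28


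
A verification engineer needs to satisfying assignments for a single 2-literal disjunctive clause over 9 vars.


Step 1: Total=2^9=512
Step 2: Unsat when all 2 false: 2^7=128
Step 3: Sat=512-128=384

384


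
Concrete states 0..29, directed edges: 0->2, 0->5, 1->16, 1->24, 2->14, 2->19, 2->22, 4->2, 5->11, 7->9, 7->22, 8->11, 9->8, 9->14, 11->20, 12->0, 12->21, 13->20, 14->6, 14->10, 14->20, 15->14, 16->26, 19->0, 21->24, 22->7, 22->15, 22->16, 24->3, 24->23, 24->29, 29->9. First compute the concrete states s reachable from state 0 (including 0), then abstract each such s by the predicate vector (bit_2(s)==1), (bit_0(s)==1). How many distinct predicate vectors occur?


BFS from 0:
Concrete reachable: {0, 2, 5, 6, 7, 8, 9, 10, 11, 14, 15, 16, 19, 20, 22, 26}
Abstract via predicates (bit_2(s)==1), (bit_0(s)==1):
  (0,0) <- {0, 2, 8, 10, 16, 26}
  (0,1) <- {9, 11, 19}
  (1,0) <- {6, 14, 20, 22}
  (1,1) <- {5, 7, 15}
Distinct abstract states = 4

4


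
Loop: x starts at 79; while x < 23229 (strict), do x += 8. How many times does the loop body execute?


Step 1: x goes from 79 toward 23229 by 8; the body runs while x<23229, so iterations = ceil((bound-start)/step)
Step 2: Distance=23150
Step 3: ceil(23150/8)=2894

2894


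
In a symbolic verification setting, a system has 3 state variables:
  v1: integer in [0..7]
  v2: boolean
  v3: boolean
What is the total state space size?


State space = product of domain sizes of all variables.
Domain sizes:
  v1 (integer in [0..7]): 8
  v2 (boolean): 2
  v3 (boolean): 2
Product = 8 * 2 * 2 = 32

32


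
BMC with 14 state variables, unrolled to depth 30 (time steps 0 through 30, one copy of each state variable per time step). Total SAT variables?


BMC unrolls to depth k, creating one copy of each state var for steps 0..k.
Step count = 30 + 1 = 31 (steps 0 through 30)
Vars per step = 14
Total = 14 * 31 = 434

434


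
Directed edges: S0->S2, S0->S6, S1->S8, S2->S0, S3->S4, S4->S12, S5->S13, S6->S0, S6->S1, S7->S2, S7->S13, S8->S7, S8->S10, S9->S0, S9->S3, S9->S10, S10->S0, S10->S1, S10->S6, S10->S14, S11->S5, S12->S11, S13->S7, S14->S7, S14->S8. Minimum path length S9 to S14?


BFS layer-by-layer from S9:
  dist 0: {S9}
  dist 1: {S0, S3, S10}
  dist 2: {S1, S2, S4, S6, S14}
  -> S14 reached at distance 2
Shortest path length = 2

2
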